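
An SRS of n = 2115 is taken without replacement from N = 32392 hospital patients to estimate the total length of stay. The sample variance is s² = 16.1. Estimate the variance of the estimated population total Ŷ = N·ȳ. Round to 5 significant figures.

7.4656 × 10^6

Var(Ŷ) = N²·Var(ȳ) = N²·(1 − n/N)·s²/n.
f = 2115/32392 = 0.06529390; Var(ȳ) = 0.93470610·16.1/2115 = 0.0071152568.
Var(Ŷ) = 32392² · 0.0071152568 = 7.4656239 × 10^6.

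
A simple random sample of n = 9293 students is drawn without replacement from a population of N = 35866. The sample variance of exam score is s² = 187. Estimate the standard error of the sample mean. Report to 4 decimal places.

0.1221

Under SRS without replacement, Var(ȳ) = (1 − f)·s²/n with f = n/N = 9293/35866 = 0.25910333.
Var(ȳ) = (1 − 0.25910333)·187/9293 = 0.74089667·0.020122673 = 0.014908821.
SE(ȳ) = √(0.014908821) = 0.1221.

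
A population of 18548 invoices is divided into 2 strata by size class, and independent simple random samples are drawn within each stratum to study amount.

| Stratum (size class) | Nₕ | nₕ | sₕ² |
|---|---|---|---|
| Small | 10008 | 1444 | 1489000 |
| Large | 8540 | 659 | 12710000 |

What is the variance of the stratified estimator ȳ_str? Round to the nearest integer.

Var(ȳ_str) = Σₕ Wₕ²(1 − fₕ)sₕ²/nₕ with Wₕ = Nₕ/N, N = 18548.
Small: Wₕ = 0.53957300; term = 0.53957300²·(1 − 0.14428457)·1489000/1444 = 256.89597.
Large: Wₕ = 0.46042700; term = 0.46042700²·(1 − 0.07716628)·12710000/659 = 3773.1595.
Sum = 4030.0555.

4030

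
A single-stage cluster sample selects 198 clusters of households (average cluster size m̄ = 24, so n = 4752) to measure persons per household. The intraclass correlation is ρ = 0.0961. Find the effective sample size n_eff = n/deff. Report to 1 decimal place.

deff = 1 + (24 − 1)·0.0961 = 1 + 2.2103 = 3.2103.
n_eff = 4752 / 3.2103 = 1480.2.

1480.2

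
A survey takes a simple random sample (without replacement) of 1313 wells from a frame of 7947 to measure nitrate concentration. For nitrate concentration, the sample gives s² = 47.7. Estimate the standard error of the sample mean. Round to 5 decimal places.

0.17415

Under SRS without replacement, Var(ȳ) = (1 − f)·s²/n with f = n/N = 1313/7947 = 0.16521958.
Var(ȳ) = (1 − 0.16521958)·47.7/1313 = 0.83478042·0.036329018 = 0.030326753.
SE(ȳ) = √(0.030326753) = 0.17415.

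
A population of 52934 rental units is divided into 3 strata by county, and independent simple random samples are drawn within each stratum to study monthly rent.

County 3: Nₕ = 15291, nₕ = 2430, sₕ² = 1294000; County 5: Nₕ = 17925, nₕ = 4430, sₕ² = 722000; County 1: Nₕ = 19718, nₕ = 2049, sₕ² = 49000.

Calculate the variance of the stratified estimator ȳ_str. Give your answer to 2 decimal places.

54.42

Var(ȳ_str) = Σₕ Wₕ²(1 − fₕ)sₕ²/nₕ with Wₕ = Nₕ/N, N = 52934.
County 3: Wₕ = 0.28886916; term = 0.28886916²·(1 − 0.15891701)·1294000/2430 = 37.373967.
County 5: Wₕ = 0.33862924; term = 0.33862924²·(1 − 0.24714086)·722000/4430 = 14.070065.
County 1: Wₕ = 0.37250161; term = 0.37250161²·(1 − 0.10391520)·49000/2049 = 2.9734424.
Sum = 54.417474.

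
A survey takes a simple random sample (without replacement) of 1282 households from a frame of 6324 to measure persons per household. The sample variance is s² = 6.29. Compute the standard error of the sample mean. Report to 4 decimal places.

Under SRS without replacement, Var(ȳ) = (1 − f)·s²/n with f = n/N = 1282/6324 = 0.20271980.
Var(ȳ) = (1 − 0.20271980)·6.29/1282 = 0.79728020·0.0049063963 = 0.0039117726.
SE(ȳ) = √(0.0039117726) = 0.0625.

0.0625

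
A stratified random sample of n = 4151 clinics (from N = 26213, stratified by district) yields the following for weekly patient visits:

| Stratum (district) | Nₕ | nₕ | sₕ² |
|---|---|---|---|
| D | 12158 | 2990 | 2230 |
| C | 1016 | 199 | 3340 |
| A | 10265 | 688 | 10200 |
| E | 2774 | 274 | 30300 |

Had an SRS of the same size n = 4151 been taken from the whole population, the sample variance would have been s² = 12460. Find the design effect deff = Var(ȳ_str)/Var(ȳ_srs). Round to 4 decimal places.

1.3373

Var(ȳ_str) = Σ Wₕ²(1−fₕ)sₕ²/nₕ with Wₕ = Nₕ/26213:
  D: (12158/26213)²·(1−2990/12158)·2230/2990 = 0.12098651
  C: (1016/26213)²·(1−199/1016)·3340/199 = 0.020275693
  A: (10265/26213)²·(1−688/10265)·10200/688 = 2.1211272
  E: (2774/26213)²·(1−274/2774)·30300/274 = 1.1161051
  → Var(ȳ_str) = 3.3784945.
Var(ȳ_srs) = (1 − 4151/26213)·12460/4151 = 2.5263497.
deff = 3.3784945 / 2.5263497 = 1.3373.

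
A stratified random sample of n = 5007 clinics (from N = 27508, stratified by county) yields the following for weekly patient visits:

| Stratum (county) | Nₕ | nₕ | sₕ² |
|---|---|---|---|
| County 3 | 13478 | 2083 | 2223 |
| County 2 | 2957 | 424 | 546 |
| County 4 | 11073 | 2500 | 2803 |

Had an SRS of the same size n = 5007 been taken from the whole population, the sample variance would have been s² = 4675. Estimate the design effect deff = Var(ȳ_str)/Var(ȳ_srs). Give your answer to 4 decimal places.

Var(ȳ_str) = Σ Wₕ²(1−fₕ)sₕ²/nₕ with Wₕ = Nₕ/27508:
  County 3: (13478/27508)²·(1−2083/13478)·2223/2083 = 0.21660673
  County 2: (2957/27508)²·(1−424/2957)·546/424 = 0.012746627
  County 4: (11073/27508)²·(1−2500/11073)·2803/2500 = 0.14065759
  → Var(ȳ_str) = 0.37001095.
Var(ȳ_srs) = (1 − 5007/27508)·4675/5007 = 0.76374227.
deff = 0.37001095 / 0.76374227 = 0.4845.

0.4845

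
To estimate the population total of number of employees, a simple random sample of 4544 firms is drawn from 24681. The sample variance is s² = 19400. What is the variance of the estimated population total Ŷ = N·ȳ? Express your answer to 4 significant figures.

2.122 × 10^9

Var(Ŷ) = N²·Var(ȳ) = N²·(1 − n/N)·s²/n.
f = 4544/24681 = 0.18410923; Var(ȳ) = 0.81589077·19400/4544 = 3.4833365.
Var(Ŷ) = 24681² · 3.4833365 = 2.1218806 × 10^9.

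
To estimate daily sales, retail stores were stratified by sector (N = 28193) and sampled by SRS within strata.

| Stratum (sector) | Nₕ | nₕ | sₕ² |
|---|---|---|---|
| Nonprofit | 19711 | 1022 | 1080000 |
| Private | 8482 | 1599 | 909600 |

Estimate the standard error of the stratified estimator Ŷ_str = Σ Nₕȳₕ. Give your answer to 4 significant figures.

650000

Var(Ŷ_str) = Σₕ Nₕ²(1 − fₕ)sₕ²/nₕ.
Nonprofit: 19711²·(1 − 1022/19711)·1080000/1022 = 3.8928492 × 10^11.
Private: 8482²·(1 − 1599/8482)·909600/1599 = 3.32107 × 10^10.
Sum = 4.2249562 × 10^11.
SE = √(4.2249562 × 10^11) = 650000.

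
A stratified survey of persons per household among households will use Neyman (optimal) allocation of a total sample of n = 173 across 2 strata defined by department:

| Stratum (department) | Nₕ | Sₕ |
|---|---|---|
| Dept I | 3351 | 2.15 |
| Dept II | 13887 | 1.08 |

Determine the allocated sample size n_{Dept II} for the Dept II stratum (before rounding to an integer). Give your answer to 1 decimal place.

116.9

Neyman allocation: nₕ = n·NₕSₕ / Σⱼ NⱼSⱼ.
Σ NⱼSⱼ = 3351·2.15 + 13887·1.08 = 22202.61.
n_{Dept II} = 173·13887·1.08 / 22202.61 = 116.9.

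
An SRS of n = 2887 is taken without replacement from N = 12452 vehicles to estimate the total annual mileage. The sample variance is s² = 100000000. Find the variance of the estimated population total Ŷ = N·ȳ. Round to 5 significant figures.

4.1255 × 10^12

Var(Ŷ) = N²·Var(ȳ) = N²·(1 − n/N)·s²/n.
f = 2887/12452 = 0.23185031; Var(ȳ) = 0.76814969·100000000/2887 = 26607.194.
Var(Ŷ) = 12452² · 26607.194 = 4.1255067 × 10^12.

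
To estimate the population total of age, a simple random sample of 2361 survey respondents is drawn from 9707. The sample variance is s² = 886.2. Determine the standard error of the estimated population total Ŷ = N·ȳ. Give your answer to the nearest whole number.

Var(Ŷ) = N²·Var(ȳ) = N²·(1 − n/N)·s²/n.
f = 2361/9707 = 0.24322654; Var(ȳ) = 0.75677346·886.2/2361 = 0.28405449.
Var(Ŷ) = 9707² · 0.28405449 = 2.6765275 × 10^7.
SE(Ŷ) = √(2.6765275 × 10^7) = 5174.

5174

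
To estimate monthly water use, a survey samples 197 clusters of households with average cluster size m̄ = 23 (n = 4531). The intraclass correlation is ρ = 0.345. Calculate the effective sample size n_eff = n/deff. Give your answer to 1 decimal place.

527.5

deff = 1 + (23 − 1)·0.345 = 1 + 7.59 = 8.59.
n_eff = 4531 / 8.59 = 527.5.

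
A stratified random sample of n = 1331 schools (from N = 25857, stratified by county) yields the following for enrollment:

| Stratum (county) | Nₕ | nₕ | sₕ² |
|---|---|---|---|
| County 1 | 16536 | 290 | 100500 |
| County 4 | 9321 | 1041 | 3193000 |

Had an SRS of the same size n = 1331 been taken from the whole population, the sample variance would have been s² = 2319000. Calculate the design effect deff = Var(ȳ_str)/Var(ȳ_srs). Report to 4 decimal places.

0.2985

Var(ȳ_str) = Σ Wₕ²(1−fₕ)sₕ²/nₕ with Wₕ = Nₕ/25857:
  County 1: (16536/25857)²·(1−290/16536)·100500/290 = 139.24792
  County 4: (9321/25857)²·(1−1041/9321)·3193000/1041 = 354.06644
  → Var(ȳ_str) = 493.31436.
Var(ȳ_srs) = (1 − 1331/25857)·2319000/1331 = 1652.6134.
deff = 493.31436 / 1652.6134 = 0.2985.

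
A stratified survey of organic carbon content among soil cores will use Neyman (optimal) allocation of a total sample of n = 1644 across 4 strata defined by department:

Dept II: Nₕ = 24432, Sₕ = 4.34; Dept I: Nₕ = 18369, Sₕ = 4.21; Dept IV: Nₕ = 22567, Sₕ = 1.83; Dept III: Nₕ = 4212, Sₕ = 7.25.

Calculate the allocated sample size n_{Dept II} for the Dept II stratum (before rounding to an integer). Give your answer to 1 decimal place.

683.1

Neyman allocation: nₕ = n·NₕSₕ / Σⱼ NⱼSⱼ.
Σ NⱼSⱼ = 24432·4.34 + 18369·4.21 + 22567·1.83 + 4212·7.25 = 255202.98.
n_{Dept II} = 1644·24432·4.34 / 255202.98 = 683.1.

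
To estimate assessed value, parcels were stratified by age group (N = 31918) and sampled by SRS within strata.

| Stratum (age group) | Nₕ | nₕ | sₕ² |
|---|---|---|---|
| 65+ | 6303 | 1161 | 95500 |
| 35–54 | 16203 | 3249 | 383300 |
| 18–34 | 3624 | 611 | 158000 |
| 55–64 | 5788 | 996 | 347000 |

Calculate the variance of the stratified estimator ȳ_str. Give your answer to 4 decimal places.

39.1798

Var(ȳ_str) = Σₕ Wₕ²(1 − fₕ)sₕ²/nₕ with Wₕ = Nₕ/N, N = 31918.
65+: Wₕ = 0.19747478; term = 0.19747478²·(1 − 0.18419800)·95500/1161 = 2.6168522.
35–54: Wₕ = 0.50764459; term = 0.50764459²·(1 − 0.20051842)·383300/3249 = 24.306201.
18–34: Wₕ = 0.11354095; term = 0.11354095²·(1 − 0.16859823)·158000/611 = 2.7716083.
55–64: Wₕ = 0.18133968; term = 0.18133968²·(1 − 0.17208017)·347000/996 = 9.4851483.
Sum = 39.17981.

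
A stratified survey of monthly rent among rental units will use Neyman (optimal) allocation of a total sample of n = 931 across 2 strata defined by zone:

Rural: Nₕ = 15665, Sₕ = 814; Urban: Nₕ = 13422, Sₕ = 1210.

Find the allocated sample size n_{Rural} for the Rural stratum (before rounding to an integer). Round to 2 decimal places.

Neyman allocation: nₕ = n·NₕSₕ / Σⱼ NⱼSⱼ.
Σ NⱼSⱼ = 15665·814 + 13422·1210 = 2.899193 × 10^7.
n_{Rural} = 931·15665·814 / (2.899193 × 10^7) = 409.47.

409.47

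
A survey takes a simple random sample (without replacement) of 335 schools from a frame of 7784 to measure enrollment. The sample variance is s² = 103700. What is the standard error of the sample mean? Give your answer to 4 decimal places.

17.2113

Under SRS without replacement, Var(ȳ) = (1 − f)·s²/n with f = n/N = 335/7784 = 0.04303700.
Var(ȳ) = (1 − 0.04303700)·103700/335 = 0.95696300·309.55224 = 296.23004.
SE(ȳ) = √(296.23004) = 17.2113.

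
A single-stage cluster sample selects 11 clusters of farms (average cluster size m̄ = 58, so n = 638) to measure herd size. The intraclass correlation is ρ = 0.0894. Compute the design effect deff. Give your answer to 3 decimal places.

6.096

deff = 1 + (58 − 1)·0.0894 = 1 + 5.0958 = 6.0958.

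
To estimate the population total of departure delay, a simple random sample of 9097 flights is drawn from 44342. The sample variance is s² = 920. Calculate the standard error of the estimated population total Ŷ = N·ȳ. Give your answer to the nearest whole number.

Var(Ŷ) = N²·Var(ȳ) = N²·(1 − n/N)·s²/n.
f = 9097/44342 = 0.20515538; Var(ȳ) = 0.79484462·920/9097 = 0.080384418.
Var(Ŷ) = 44342² · 0.080384418 = 1.5805288 × 10^8.
SE(Ŷ) = √(1.5805288 × 10^8) = 12572.

12572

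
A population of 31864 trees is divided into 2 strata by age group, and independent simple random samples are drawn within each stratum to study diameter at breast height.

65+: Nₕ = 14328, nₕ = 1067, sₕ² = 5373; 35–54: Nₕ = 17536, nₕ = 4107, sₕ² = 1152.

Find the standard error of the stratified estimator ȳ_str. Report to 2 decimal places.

1.00

Var(ȳ_str) = Σₕ Wₕ²(1 − fₕ)sₕ²/nₕ with Wₕ = Nₕ/N, N = 31864.
65+: Wₕ = 0.44966106; term = 0.44966106²·(1 − 0.07446957)·5373/1067 = 0.94235314.
35–54: Wₕ = 0.55033894; term = 0.55033894²·(1 − 0.23420392)·1152/4107 = 0.065058104.
Sum = 1.0074112.
SE = √(1.0074112) = 1.00.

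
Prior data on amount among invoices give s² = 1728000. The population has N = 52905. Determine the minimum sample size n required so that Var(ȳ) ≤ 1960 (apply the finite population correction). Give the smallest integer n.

868

Without fpc, n₀ = s²/D = 1728000/1960 = 881.6327.
With fpc, (1 − n/N)·s²/n ≤ D requires n ≥ n₀/(1 + n₀/N) = 881.6327/(1 + 881.6327/52905) = 867.1816.
Rounding up, n = 868.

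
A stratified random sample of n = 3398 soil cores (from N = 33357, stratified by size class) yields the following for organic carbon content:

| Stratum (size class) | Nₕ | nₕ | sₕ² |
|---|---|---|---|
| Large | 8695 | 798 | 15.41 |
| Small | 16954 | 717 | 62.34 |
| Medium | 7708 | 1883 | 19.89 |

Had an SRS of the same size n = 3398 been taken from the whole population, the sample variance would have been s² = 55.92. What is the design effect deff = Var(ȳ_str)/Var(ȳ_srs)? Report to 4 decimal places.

Var(ȳ_str) = Σ Wₕ²(1−fₕ)sₕ²/nₕ with Wₕ = Nₕ/33357:
  Large: (8695/33357)²·(1−798/8695)·15.41/798 = 0.0011916741
  Small: (16954/33357)²·(1−717/16954)·62.34/717 = 0.021510556
  Medium: (7708/33357)²·(1−1883/7708)·19.89/1883 = 4.2623404 × 10^-4
  → Var(ȳ_str) = 0.023128464.
Var(ȳ_srs) = (1 − 3398/33357)·55.92/3398 = 0.01478033.
deff = 0.023128464 / 0.01478033 = 1.5648.

1.5648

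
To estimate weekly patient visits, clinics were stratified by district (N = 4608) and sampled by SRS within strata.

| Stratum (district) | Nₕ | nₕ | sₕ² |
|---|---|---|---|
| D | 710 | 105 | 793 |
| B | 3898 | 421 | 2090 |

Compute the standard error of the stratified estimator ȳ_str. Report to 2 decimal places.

1.82

Var(ȳ_str) = Σₕ Wₕ²(1 − fₕ)sₕ²/nₕ with Wₕ = Nₕ/N, N = 4608.
D: Wₕ = 0.15407986; term = 0.15407986²·(1 − 0.14788732)·793/105 = 0.15278217.
B: Wₕ = 0.84592014; term = 0.84592014²·(1 − 0.10800410)·2090/421 = 3.1687339.
Sum = 3.3215161.
SE = √(3.3215161) = 1.82.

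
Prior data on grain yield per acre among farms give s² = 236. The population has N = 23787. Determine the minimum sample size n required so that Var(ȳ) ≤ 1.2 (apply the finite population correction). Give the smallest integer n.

Without fpc, n₀ = s²/D = 236/1.2 = 196.6667.
With fpc, (1 − n/N)·s²/n ≤ D requires n ≥ n₀/(1 + n₀/N) = 196.6667/(1 + 196.6667/23787) = 195.0540.
Rounding up, n = 196.

196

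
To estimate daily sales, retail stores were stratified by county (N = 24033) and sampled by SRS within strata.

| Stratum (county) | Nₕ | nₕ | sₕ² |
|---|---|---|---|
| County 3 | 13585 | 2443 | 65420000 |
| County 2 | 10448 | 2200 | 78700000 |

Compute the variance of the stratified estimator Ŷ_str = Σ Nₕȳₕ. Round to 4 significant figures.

7.136 × 10^12

Var(Ŷ_str) = Σₕ Nₕ²(1 − fₕ)sₕ²/nₕ.
County 3: 13585²·(1 − 2443/13585)·65420000/2443 = 4.0533105 × 10^12.
County 2: 10448²·(1 − 2200/10448)·78700000/2200 = 3.0827185 × 10^12.
Sum = 7.136029 × 10^12.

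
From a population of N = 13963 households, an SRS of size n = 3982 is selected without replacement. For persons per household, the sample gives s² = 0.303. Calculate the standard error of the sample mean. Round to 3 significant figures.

Under SRS without replacement, Var(ȳ) = (1 − f)·s²/n with f = n/N = 3982/13963 = 0.28518227.
Var(ȳ) = (1 − 0.28518227)·0.303/3982 = 0.71481773·7.6092416 × 10^-5 = 5.4392208 × 10^-5.
SE(ȳ) = √(5.4392208 × 10^-5) = 0.00738.

0.00738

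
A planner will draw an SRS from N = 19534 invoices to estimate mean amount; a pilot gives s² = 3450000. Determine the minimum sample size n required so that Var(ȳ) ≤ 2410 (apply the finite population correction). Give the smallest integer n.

1334

Without fpc, n₀ = s²/D = 3450000/2410 = 1431.5353.
With fpc, (1 − n/N)·s²/n ≤ D requires n ≥ n₀/(1 + n₀/N) = 1431.5353/(1 + 1431.5353/19534) = 1333.7895.
Rounding up, n = 1334.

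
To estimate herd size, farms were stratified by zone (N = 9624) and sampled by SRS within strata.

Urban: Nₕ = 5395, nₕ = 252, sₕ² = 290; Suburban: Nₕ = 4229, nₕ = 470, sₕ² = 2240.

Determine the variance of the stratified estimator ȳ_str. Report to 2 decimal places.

1.16

Var(ȳ_str) = Σₕ Wₕ²(1 − fₕ)sₕ²/nₕ with Wₕ = Nₕ/N, N = 9624.
Urban: Wₕ = 0.56057772; term = 0.56057772²·(1 − 0.04670992)·290/252 = 0.344742.
Suburban: Wₕ = 0.43942228; term = 0.43942228²·(1 − 0.11113738)·2240/470 = 0.81799179.
Sum = 1.1627338.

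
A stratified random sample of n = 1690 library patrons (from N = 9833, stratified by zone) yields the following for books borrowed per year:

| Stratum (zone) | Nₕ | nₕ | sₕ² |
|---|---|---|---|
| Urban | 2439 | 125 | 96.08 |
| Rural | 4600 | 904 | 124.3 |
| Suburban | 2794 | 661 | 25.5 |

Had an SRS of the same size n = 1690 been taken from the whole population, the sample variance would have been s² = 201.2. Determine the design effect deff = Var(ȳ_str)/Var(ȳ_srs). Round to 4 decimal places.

0.7244

Var(ȳ_str) = Σ Wₕ²(1−fₕ)sₕ²/nₕ with Wₕ = Nₕ/9833:
  Urban: (2439/9833)²·(1−125/2439)·96.08/125 = 0.044866899
  Rural: (4600/9833)²·(1−904/4600)·124.3/904 = 0.024178002
  Suburban: (2794/9833)²·(1−661/2794)·25.5/661 = 0.002377847
  → Var(ȳ_str) = 0.071422748.
Var(ȳ_srs) = (1 − 1690/9833)·201.2/1690 = 0.098591544.
deff = 0.071422748 / 0.098591544 = 0.7244.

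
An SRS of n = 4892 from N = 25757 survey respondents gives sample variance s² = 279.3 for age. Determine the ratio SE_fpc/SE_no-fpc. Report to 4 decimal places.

0.9000

f = n/N = 4892/25757 = 0.18992895.
SE_no-fpc = √(s²/n) = 0.23894186; SE_fpc = √((1−f)s²/n) = 0.21505711.
Ratio = √(1−f) = 0.90003947.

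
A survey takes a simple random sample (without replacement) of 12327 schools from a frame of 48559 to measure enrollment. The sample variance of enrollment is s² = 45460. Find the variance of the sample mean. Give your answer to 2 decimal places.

Under SRS without replacement, Var(ȳ) = (1 − f)·s²/n with f = n/N = 12327/48559 = 0.25385613.
Var(ȳ) = (1 − 0.25385613)·45460/12327 = 0.74614387·3.6878397 = 2.751659.

2.75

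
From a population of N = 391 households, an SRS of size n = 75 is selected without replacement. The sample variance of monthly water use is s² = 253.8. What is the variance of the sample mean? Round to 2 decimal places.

Under SRS without replacement, Var(ȳ) = (1 − f)·s²/n with f = n/N = 75/391 = 0.19181586.
Var(ȳ) = (1 − 0.19181586)·253.8/75 = 0.80818414·3.384 = 2.7348951.

2.73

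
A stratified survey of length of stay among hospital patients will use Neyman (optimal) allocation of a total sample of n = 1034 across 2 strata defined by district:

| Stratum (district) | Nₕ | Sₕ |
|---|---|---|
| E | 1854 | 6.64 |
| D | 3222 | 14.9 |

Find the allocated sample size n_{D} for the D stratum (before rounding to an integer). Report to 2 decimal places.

822.97

Neyman allocation: nₕ = n·NₕSₕ / Σⱼ NⱼSⱼ.
Σ NⱼSⱼ = 1854·6.64 + 3222·14.9 = 60318.36.
n_{D} = 1034·3222·14.9 / 60318.36 = 822.97.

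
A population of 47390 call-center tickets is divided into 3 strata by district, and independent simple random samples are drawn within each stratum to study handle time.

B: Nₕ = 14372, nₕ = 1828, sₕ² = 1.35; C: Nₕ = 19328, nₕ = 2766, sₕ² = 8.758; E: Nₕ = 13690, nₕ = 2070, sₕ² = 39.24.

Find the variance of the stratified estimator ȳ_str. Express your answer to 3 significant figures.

0.00185

Var(ȳ_str) = Σₕ Wₕ²(1 − fₕ)sₕ²/nₕ with Wₕ = Nₕ/N, N = 47390.
B: Wₕ = 0.30327073; term = 0.30327073²·(1 − 0.12719176)·1.35/1828 = 5.9283988 × 10^-5.
C: Wₕ = 0.40784976; term = 0.40784976²·(1 − 0.14310844)·8.758/2766 = 4.5131425 × 10^-4.
E: Wₕ = 0.28887951; term = 0.28887951²·(1 − 0.15120526)·39.24/2070 = 0.0013427489.
Sum = 0.0018533471.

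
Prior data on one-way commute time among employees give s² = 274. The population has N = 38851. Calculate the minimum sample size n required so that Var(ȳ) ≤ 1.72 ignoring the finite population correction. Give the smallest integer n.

160

Without fpc, n₀ = s²/D = 274/1.72 = 159.3023.
Rounding up, n = 160.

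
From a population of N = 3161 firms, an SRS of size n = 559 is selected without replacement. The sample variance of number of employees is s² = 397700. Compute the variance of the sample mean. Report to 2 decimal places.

Under SRS without replacement, Var(ȳ) = (1 − f)·s²/n with f = n/N = 559/3161 = 0.17684277.
Var(ȳ) = (1 − 0.17684277)·397700/559 = 0.82315723·711.44902 = 585.6344.

585.63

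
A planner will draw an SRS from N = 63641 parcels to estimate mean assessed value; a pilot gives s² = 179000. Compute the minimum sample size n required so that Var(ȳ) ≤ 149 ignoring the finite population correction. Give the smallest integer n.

Without fpc, n₀ = s²/D = 179000/149 = 1201.3423.
Rounding up, n = 1202.

1202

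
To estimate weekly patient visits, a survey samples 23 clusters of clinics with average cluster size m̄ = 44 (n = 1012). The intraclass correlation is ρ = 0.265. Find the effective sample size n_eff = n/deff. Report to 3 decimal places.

81.646

deff = 1 + (44 − 1)·0.265 = 1 + 11.395 = 12.395.
n_eff = 1012 / 12.395 = 81.646.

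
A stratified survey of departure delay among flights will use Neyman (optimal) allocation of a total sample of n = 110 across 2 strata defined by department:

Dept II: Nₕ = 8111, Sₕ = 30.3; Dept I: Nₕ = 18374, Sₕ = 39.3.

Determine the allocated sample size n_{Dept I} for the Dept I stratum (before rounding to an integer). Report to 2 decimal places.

Neyman allocation: nₕ = n·NₕSₕ / Σⱼ NⱼSⱼ.
Σ NⱼSⱼ = 8111·30.3 + 18374·39.3 = 967861.5.
n_{Dept I} = 110·18374·39.3 / 967861.5 = 82.07.

82.07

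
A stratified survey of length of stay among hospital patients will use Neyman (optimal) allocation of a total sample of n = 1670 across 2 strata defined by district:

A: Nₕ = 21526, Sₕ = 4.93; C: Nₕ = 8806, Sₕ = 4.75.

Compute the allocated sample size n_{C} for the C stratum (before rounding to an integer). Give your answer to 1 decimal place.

Neyman allocation: nₕ = n·NₕSₕ / Σⱼ NⱼSⱼ.
Σ NⱼSⱼ = 21526·4.93 + 8806·4.75 = 147951.68.
n_{C} = 1670·8806·4.75 / 147951.68 = 472.1.

472.1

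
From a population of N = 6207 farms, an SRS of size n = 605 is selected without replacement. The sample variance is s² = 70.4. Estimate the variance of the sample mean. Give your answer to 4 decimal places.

0.1050

Under SRS without replacement, Var(ȳ) = (1 − f)·s²/n with f = n/N = 605/6207 = 0.09747060.
Var(ȳ) = (1 − 0.09747060)·70.4/605 = 0.90252940·0.11636364 = 0.1050216.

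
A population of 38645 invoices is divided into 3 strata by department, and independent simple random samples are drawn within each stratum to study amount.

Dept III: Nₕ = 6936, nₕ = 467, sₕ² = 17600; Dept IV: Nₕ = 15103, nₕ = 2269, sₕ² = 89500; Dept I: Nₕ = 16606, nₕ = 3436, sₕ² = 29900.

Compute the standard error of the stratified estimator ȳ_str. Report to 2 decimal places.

Var(ȳ_str) = Σₕ Wₕ²(1 − fₕ)sₕ²/nₕ with Wₕ = Nₕ/N, N = 38645.
Dept III: Wₕ = 0.17947988; term = 0.17947988²·(1 − 0.06732987)·17600/467 = 1.1322841.
Dept IV: Wₕ = 0.39081382; term = 0.39081382²·(1 − 0.15023505)·89500/2269 = 5.1194956.
Dept I: Wₕ = 0.42970630; term = 0.42970630²·(1 − 0.20691316)·29900/3436 = 1.2743309.
Sum = 7.5261106.
SE = √(7.5261106) = 2.74.

2.74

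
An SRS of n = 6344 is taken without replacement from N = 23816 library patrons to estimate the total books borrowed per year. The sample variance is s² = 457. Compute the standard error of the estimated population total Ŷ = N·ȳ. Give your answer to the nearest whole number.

Var(Ŷ) = N²·Var(ȳ) = N²·(1 − n/N)·s²/n.
f = 6344/23816 = 0.26637555; Var(ȳ) = 0.73362445·457/6344 = 0.052847789.
Var(Ŷ) = 23816² · 0.052847789 = 2.9975364 × 10^7.
SE(Ŷ) = √(2.9975364 × 10^7) = 5475.

5475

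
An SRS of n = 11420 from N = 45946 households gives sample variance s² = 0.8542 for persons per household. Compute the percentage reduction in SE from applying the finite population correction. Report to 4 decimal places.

f = n/N = 11420/45946 = 0.24855265.
SE_no-fpc = √(s²/n) = 0.0086486183; SE_fpc = √((1−f)s²/n) = 0.0074971467.
Ratio = √(1−f) = 0.86686063. Reduction = 100·(1 − 0.86686063) = 13.3139%.

13.3139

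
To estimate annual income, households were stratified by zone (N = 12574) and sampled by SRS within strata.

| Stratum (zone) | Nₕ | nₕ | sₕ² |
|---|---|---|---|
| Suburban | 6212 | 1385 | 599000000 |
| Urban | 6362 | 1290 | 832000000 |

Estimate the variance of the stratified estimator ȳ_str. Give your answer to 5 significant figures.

Var(ȳ_str) = Σₕ Wₕ²(1 − fₕ)sₕ²/nₕ with Wₕ = Nₕ/N, N = 12574.
Suburban: Wₕ = 0.49403531; term = 0.49403531²·(1 − 0.22295557)·599000000/1385 = 82023.611.
Urban: Wₕ = 0.50596469; term = 0.50596469²·(1 − 0.20276643)·832000000/1290 = 131631.43.
Sum = 213655.04.

213660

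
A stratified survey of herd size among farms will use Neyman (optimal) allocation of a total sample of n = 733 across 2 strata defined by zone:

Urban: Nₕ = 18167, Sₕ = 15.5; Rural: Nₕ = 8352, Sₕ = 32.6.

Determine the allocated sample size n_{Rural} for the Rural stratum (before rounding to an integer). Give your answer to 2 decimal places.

360.34

Neyman allocation: nₕ = n·NₕSₕ / Σⱼ NⱼSⱼ.
Σ NⱼSⱼ = 18167·15.5 + 8352·32.6 = 553863.7.
n_{Rural} = 733·8352·32.6 / 553863.7 = 360.34.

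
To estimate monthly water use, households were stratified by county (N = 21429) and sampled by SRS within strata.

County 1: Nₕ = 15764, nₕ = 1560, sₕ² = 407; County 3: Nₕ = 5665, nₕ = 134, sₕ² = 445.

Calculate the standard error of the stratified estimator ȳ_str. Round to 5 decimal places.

0.59482

Var(ȳ_str) = Σₕ Wₕ²(1 − fₕ)sₕ²/nₕ with Wₕ = Nₕ/N, N = 21429.
County 1: Wₕ = 0.73563862; term = 0.73563862²·(1 − 0.09895965)·407/1560 = 0.1272164.
County 3: Wₕ = 0.26436138; term = 0.26436138²·(1 − 0.02365402)·445/134 = 0.22659743.
Sum = 0.35381383.
SE = √(0.35381383) = 0.59482.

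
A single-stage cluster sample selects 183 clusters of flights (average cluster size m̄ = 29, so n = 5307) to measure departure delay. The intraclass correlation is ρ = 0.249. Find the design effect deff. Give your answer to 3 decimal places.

deff = 1 + (29 − 1)·0.249 = 1 + 6.972 = 7.972.

7.972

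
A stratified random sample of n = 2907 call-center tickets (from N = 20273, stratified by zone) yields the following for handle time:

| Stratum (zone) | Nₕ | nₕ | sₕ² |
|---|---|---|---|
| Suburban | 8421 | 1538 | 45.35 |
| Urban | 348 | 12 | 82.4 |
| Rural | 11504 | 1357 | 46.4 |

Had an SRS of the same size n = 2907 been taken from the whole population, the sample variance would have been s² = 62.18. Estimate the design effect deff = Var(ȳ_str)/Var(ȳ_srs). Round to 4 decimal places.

Var(ȳ_str) = Σ Wₕ²(1−fₕ)sₕ²/nₕ with Wₕ = Nₕ/20273:
  Suburban: (8421/20273)²·(1−1538/8421)·45.35/1538 = 0.0041584009
  Urban: (348/20273)²·(1−12/348)·82.4/12 = 0.0019535676
  Rural: (11504/20273)²·(1−1357/11504)·46.4/1357 = 0.0097115517
  → Var(ȳ_str) = 0.01582352.
Var(ȳ_srs) = (1 − 2907/20273)·62.18/2907 = 0.018322615.
deff = 0.01582352 / 0.018322615 = 0.8636.

0.8636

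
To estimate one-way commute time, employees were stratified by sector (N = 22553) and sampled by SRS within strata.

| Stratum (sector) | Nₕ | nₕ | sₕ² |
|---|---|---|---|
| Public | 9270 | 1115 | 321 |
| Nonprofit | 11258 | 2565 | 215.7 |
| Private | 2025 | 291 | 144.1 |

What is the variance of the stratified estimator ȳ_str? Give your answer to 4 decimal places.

Var(ȳ_str) = Σₕ Wₕ²(1 − fₕ)sₕ²/nₕ with Wₕ = Nₕ/N, N = 22553.
Public: Wₕ = 0.41103179; term = 0.41103179²·(1 − 0.12028047)·321/1115 = 0.042788319.
Nonprofit: Wₕ = 0.49917971; term = 0.49917971²·(1 − 0.22783798)·215.7/2565 = 0.016180244.
Private: Wₕ = 0.08978850; term = 0.08978850²·(1 − 0.14370370)·144.1/291 = 0.003418507.
Sum = 0.06238707.

0.0624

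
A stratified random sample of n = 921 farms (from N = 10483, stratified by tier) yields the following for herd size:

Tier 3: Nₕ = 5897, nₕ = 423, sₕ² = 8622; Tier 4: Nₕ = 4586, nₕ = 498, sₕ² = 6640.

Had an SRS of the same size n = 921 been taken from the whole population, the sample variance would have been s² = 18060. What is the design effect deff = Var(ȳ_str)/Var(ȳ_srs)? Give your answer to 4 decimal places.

0.4619

Var(ȳ_str) = Σ Wₕ²(1−fₕ)sₕ²/nₕ with Wₕ = Nₕ/10483:
  Tier 3: (5897/10483)²·(1−423/5897)·8622/423 = 5.987319
  Tier 4: (4586/10483)²·(1−498/4586)·6640/498 = 2.2746391
  → Var(ȳ_str) = 8.2619581.
Var(ȳ_srs) = (1 − 921/10483)·18060/921 = 17.886331.
deff = 8.2619581 / 17.886331 = 0.4619.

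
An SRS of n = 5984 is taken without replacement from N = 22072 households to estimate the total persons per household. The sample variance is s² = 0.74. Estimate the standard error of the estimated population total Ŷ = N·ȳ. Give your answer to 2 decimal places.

209.55

Var(Ŷ) = N²·Var(ȳ) = N²·(1 − n/N)·s²/n.
f = 5984/22072 = 0.27111272; Var(ȳ) = 0.72888728·0.74/5984 = 9.0136462 × 10^-5.
Var(Ŷ) = 22072² · (9.0136462 × 10^-5) = 43912.067.
SE(Ŷ) = √(43912.067) = 209.55.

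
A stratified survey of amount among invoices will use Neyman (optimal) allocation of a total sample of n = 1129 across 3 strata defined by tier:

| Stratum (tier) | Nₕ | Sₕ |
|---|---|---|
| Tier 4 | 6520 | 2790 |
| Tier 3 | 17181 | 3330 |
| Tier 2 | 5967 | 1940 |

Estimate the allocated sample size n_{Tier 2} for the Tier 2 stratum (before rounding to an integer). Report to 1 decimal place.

150.3

Neyman allocation: nₕ = n·NₕSₕ / Σⱼ NⱼSⱼ.
Σ NⱼSⱼ = 6520·2790 + 17181·3330 + 5967·1940 = 8.697951 × 10^7.
n_{Tier 2} = 1129·5967·1940 / (8.697951 × 10^7) = 150.3.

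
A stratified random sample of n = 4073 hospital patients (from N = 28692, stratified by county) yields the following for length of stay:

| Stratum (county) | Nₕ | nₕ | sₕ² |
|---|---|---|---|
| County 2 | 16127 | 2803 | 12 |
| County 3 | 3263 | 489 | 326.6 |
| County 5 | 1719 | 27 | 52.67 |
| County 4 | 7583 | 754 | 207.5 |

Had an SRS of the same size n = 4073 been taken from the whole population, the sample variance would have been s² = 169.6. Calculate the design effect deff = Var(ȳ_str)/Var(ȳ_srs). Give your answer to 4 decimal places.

0.9142

Var(ȳ_str) = Σ Wₕ²(1−fₕ)sₕ²/nₕ with Wₕ = Nₕ/28692:
  County 2: (16127/28692)²·(1−2803/16127)·12/2803 = 0.0011174413
  County 3: (3263/28692)²·(1−489/3263)·326.6/489 = 0.0073436033
  County 5: (1719/28692)²·(1−27/1719)·52.67/27 = 0.0068921409
  County 4: (7583/28692)²·(1−754/7583)·207.5/754 = 0.017311045
  → Var(ȳ_str) = 0.032664231.
Var(ȳ_srs) = (1 − 4073/28692)·169.6/4073 = 0.035729013.
deff = 0.032664231 / 0.035729013 = 0.9142.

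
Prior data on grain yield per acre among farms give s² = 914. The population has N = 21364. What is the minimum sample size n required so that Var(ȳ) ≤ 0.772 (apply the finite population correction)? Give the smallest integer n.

1122

Without fpc, n₀ = s²/D = 914/0.772 = 1183.9378.
With fpc, (1 − n/N)·s²/n ≤ D requires n ≥ n₀/(1 + n₀/N) = 1183.9378/(1 + 1183.9378/21364) = 1121.7721.
Rounding up, n = 1122.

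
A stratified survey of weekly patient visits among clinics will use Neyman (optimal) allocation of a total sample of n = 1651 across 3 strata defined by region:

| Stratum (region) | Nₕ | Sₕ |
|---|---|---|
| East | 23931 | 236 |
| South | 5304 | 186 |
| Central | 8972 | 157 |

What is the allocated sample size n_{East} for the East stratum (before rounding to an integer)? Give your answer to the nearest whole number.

1159

Neyman allocation: nₕ = n·NₕSₕ / Σⱼ NⱼSⱼ.
Σ NⱼSⱼ = 23931·236 + 5304·186 + 8972·157 = 8.042864 × 10^6.
n_{East} = 1651·23931·236 / (8.042864 × 10^6) = 1159.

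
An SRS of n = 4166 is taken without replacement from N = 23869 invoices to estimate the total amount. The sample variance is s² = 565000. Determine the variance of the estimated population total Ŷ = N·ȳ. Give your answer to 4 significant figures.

6.378 × 10^10

Var(Ŷ) = N²·Var(ȳ) = N²·(1 − n/N)·s²/n.
f = 4166/23869 = 0.17453601; Var(ȳ) = 0.82546399·565000/4166 = 111.95083.
Var(Ŷ) = 23869² · 111.95083 = 6.3781652 × 10^10.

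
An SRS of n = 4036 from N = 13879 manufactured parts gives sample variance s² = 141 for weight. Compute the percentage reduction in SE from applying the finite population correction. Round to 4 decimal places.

15.7859

f = n/N = 4036/13879 = 0.29079905.
SE_no-fpc = √(s²/n) = 0.18691062; SE_fpc = √((1−f)s²/n) = 0.15740504.
Ratio = √(1−f) = 0.84214070. Reduction = 100·(1 − 0.84214070) = 15.7859%.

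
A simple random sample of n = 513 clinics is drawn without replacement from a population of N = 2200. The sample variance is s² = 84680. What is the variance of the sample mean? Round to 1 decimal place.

Under SRS without replacement, Var(ȳ) = (1 − f)·s²/n with f = n/N = 513/2200 = 0.23318182.
Var(ȳ) = (1 − 0.23318182)·84680/513 = 0.76681818·165.06823 = 126.57732.

126.6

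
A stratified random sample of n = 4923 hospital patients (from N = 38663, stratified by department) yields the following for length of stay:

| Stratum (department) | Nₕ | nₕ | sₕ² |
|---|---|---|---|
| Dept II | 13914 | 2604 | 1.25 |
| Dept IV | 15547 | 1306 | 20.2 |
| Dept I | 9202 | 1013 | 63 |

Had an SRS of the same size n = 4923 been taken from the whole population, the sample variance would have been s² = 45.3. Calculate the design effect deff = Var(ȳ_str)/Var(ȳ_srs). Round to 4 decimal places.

0.6820

Var(ȳ_str) = Σ Wₕ²(1−fₕ)sₕ²/nₕ with Wₕ = Nₕ/38663:
  Dept II: (13914/38663)²·(1−2604/13914)·1.25/2604 = 5.0535031 × 10^-5
  Dept IV: (15547/38663)²·(1−1306/15547)·20.2/1306 = 0.0022908897
  Dept I: (9202/38663)²·(1−1013/9202)·63/1013 = 0.0031351123
  → Var(ȳ_str) = 0.005476537.
Var(ȳ_srs) = (1 − 4923/38663)·45.3/4923 = 0.0080300434.
deff = 0.005476537 / 0.0080300434 = 0.6820.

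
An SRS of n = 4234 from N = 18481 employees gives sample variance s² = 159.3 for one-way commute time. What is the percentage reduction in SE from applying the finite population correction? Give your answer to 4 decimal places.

12.1991

f = n/N = 4234/18481 = 0.22910016.
SE_no-fpc = √(s²/n) = 0.19396906; SE_fpc = √((1−f)s²/n) = 0.17030658.
Ratio = √(1−f) = 0.87800902. Reduction = 100·(1 − 0.87800902) = 12.1991%.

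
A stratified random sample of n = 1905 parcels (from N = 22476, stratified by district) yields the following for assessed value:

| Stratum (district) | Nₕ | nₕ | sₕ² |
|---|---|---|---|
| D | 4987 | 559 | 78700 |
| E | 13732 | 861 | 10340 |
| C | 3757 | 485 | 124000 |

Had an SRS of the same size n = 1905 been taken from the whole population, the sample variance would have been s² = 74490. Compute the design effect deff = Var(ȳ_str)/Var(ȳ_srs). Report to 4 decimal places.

Var(ȳ_str) = Σ Wₕ²(1−fₕ)sₕ²/nₕ with Wₕ = Nₕ/22476:
  D: (4987/22476)²·(1−559/4987)·78700/559 = 6.1542036
  E: (13732/22476)²·(1−861/13732)·10340/861 = 4.2017037
  C: (3757/22476)²·(1−485/3757)·124000/485 = 6.2215184
  → Var(ȳ_str) = 16.577426.
Var(ȳ_srs) = (1 − 1905/22476)·74490/1905 = 35.78816.
deff = 16.577426 / 35.78816 = 0.4632.

0.4632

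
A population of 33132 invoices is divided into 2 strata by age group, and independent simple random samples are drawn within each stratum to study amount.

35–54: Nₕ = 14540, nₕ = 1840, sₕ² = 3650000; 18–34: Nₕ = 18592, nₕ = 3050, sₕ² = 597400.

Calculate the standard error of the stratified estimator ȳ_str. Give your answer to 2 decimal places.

19.63

Var(ȳ_str) = Σₕ Wₕ²(1 − fₕ)sₕ²/nₕ with Wₕ = Nₕ/N, N = 33132.
35–54: Wₕ = 0.43885066; term = 0.43885066²·(1 − 0.12654746)·3650000/1840 = 333.69359.
18–34: Wₕ = 0.56114934; term = 0.56114934²·(1 − 0.16404905)·597400/3050 = 51.558834.
Sum = 385.25242.
SE = √(385.25242) = 19.63.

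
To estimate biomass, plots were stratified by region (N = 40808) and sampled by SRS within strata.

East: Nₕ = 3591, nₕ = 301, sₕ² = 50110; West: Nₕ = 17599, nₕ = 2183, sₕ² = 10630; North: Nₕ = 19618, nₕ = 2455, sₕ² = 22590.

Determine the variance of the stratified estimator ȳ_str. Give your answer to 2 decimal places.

3.83

Var(ȳ_str) = Σₕ Wₕ²(1 − fₕ)sₕ²/nₕ with Wₕ = Nₕ/N, N = 40808.
East: Wₕ = 0.08799745; term = 0.08799745²·(1 − 0.08382066)·50110/301 = 1.181078.
West: Wₕ = 0.43126348; term = 0.43126348²·(1 − 0.12404114)·10630/2183 = 0.79332036.
North: Wₕ = 0.48073907; term = 0.48073907²·(1 − 0.12514018)·22590/2455 = 1.8604673.
Sum = 3.8348657.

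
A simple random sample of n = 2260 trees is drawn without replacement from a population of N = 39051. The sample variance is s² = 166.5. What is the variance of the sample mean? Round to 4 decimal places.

Under SRS without replacement, Var(ȳ) = (1 − f)·s²/n with f = n/N = 2260/39051 = 0.05787304.
Var(ȳ) = (1 − 0.05787304)·166.5/2260 = 0.94212696·0.073672566 = 0.069408911.

0.0694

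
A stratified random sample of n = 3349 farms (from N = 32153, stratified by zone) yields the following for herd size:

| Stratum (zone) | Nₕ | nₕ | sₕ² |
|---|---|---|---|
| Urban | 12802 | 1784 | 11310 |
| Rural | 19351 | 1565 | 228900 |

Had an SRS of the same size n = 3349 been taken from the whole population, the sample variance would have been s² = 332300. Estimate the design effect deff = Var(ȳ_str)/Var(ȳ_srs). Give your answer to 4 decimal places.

Var(ȳ_str) = Σ Wₕ²(1−fₕ)sₕ²/nₕ with Wₕ = Nₕ/32153:
  Urban: (12802/32153)²·(1−1784/12802)·11310/1784 = 0.86497856
  Rural: (19351/32153)²·(1−1565/19351)·228900/1565 = 48.693406
  → Var(ȳ_str) = 49.558385.
Var(ȳ_srs) = (1 − 3349/32153)·332300/3349 = 88.888688.
deff = 49.558385 / 88.888688 = 0.5575.

0.5575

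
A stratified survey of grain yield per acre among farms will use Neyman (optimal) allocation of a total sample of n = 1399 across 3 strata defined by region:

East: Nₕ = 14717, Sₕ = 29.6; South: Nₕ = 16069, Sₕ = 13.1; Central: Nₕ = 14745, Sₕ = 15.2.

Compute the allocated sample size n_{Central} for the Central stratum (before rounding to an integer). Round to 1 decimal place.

360.3

Neyman allocation: nₕ = n·NₕSₕ / Σⱼ NⱼSⱼ.
Σ NⱼSⱼ = 14717·29.6 + 16069·13.1 + 14745·15.2 = 870251.1.
n_{Central} = 1399·14745·15.2 / 870251.1 = 360.3.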